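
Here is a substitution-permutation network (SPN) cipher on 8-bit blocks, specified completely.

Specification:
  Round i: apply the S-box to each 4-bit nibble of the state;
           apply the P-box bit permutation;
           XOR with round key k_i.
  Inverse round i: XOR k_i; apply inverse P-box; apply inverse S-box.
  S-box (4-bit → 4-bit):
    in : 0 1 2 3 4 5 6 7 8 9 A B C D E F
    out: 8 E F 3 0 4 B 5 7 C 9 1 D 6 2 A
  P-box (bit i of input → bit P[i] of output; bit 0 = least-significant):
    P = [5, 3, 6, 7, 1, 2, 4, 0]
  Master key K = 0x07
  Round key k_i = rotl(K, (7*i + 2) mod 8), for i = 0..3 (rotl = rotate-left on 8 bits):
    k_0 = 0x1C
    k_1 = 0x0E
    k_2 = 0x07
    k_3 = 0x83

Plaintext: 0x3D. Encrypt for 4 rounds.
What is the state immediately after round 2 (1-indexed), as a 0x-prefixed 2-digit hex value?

s_0 = plaintext = 0x3D
s_1 = Round(s_0, k_0) = 0x52
s_2 = Round(s_1, k_1) = 0xF6
s_3 = Round(s_2, k_2) = 0xAA
s_4 = Round(s_3, k_3) = 0x20

0xF6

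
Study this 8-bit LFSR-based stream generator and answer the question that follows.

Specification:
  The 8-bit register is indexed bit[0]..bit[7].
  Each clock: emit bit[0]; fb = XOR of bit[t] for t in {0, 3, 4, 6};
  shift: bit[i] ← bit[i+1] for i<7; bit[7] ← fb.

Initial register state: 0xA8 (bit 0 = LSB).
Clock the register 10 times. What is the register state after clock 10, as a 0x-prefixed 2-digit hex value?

reg_0 = 0xA8
clock 1: out=0, reg = 0xD4
clock 2: out=0, reg = 0x6A
clock 3: out=0, reg = 0x35
clock 4: out=1, reg = 0x1A
clock 5: out=0, reg = 0x0D
clock 6: out=1, reg = 0x06
clock 7: out=0, reg = 0x03
clock 8: out=1, reg = 0x81
clock 9: out=1, reg = 0xC0
clock 10: out=0, reg = 0xE0

0xE0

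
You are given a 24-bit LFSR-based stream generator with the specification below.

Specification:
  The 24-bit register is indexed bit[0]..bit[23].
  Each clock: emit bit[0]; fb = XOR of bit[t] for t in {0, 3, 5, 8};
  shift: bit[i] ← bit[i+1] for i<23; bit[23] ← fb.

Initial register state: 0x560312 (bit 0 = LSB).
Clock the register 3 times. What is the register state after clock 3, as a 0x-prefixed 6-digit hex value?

reg_0 = 0x560312
clock 1: out=0, reg = 0xAB0189
clock 2: out=1, reg = 0xD580C4
clock 3: out=0, reg = 0x6AC062

0x6AC062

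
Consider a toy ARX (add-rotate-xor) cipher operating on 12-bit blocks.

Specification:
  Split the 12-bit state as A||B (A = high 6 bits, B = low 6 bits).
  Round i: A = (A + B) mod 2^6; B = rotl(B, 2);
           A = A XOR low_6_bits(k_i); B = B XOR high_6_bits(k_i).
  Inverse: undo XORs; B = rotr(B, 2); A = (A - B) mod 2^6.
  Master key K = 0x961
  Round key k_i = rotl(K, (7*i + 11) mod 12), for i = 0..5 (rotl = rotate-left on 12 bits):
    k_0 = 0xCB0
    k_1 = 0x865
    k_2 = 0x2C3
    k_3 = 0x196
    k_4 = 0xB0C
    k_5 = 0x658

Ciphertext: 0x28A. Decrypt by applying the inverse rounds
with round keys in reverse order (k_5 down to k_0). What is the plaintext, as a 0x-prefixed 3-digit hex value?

s_0 = ciphertext = 0x28A
s_1 = InvRound(s_0, k_5) = 0x7B4
s_2 = InvRound(s_1, k_4) = 0x306
s_3 = InvRound(s_2, k_3) = 0x680
s_4 = InvRound(s_3, k_2) = 0x9F2
s_5 = InvRound(s_4, k_1) = 0x3B4
s_6 = InvRound(s_5, k_0) = 0x761

0x761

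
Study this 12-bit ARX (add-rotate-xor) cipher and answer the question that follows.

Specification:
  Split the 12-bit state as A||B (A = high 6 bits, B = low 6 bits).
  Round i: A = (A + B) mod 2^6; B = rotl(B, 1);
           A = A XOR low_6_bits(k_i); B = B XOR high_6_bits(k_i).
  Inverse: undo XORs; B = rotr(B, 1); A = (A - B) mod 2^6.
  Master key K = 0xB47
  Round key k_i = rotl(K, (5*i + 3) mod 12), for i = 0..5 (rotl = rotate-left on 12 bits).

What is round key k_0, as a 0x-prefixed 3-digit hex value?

K = 0xB47
k_0 = rotl(K, (5*0+3) mod 12) = rotl(K, 3) = 0xA3D

0xA3D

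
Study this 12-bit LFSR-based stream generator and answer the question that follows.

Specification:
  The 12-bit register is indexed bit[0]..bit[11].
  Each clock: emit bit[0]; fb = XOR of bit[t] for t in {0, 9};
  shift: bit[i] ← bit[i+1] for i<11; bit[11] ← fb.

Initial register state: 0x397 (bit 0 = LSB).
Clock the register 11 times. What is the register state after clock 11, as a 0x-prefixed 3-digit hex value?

0xD4C

reg_0 = 0x397
clock 1: out=1, reg = 0x1CB
clock 2: out=1, reg = 0x8E5
clock 3: out=1, reg = 0xC72
clock 4: out=0, reg = 0x639
clock 5: out=1, reg = 0x31C
clock 6: out=0, reg = 0x98E
clock 7: out=0, reg = 0x4C7
clock 8: out=1, reg = 0xA63
clock 9: out=1, reg = 0x531
clock 10: out=1, reg = 0xA98
clock 11: out=0, reg = 0xD4C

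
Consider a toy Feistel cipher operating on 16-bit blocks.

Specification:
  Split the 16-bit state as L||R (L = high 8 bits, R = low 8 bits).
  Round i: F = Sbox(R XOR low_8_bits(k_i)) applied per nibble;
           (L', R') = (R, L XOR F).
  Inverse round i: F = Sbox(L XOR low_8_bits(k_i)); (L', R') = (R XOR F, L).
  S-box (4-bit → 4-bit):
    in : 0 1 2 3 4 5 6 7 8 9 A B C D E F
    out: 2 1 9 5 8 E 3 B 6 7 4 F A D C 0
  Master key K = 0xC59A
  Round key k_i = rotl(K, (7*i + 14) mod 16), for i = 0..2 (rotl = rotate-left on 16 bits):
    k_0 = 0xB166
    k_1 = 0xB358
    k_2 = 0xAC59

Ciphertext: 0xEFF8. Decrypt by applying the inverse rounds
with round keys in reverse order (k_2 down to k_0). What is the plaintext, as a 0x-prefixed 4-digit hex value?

s_0 = ciphertext = 0xEFF8
s_1 = InvRound(s_0, k_2) = 0x0BEF
s_2 = InvRound(s_1, k_1) = 0x0A0B
s_3 = InvRound(s_2, k_0) = 0x310A

0x310A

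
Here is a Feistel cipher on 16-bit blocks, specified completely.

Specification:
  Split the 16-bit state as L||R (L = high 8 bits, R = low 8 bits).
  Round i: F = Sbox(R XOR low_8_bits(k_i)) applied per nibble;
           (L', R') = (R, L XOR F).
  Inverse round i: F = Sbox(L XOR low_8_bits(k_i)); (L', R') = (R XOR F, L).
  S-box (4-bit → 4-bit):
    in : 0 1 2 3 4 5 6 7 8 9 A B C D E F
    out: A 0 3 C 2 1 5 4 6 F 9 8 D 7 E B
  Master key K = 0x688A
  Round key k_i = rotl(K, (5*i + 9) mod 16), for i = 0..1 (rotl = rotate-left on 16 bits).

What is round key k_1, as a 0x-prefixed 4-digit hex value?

K = 0x688A
k_0 = rotl(K, (5*0+9) mod 16) = rotl(K, 9) = 0x14D1
k_1 = rotl(K, (5*1+9) mod 16) = rotl(K, 14) = 0x9A22

0x9A22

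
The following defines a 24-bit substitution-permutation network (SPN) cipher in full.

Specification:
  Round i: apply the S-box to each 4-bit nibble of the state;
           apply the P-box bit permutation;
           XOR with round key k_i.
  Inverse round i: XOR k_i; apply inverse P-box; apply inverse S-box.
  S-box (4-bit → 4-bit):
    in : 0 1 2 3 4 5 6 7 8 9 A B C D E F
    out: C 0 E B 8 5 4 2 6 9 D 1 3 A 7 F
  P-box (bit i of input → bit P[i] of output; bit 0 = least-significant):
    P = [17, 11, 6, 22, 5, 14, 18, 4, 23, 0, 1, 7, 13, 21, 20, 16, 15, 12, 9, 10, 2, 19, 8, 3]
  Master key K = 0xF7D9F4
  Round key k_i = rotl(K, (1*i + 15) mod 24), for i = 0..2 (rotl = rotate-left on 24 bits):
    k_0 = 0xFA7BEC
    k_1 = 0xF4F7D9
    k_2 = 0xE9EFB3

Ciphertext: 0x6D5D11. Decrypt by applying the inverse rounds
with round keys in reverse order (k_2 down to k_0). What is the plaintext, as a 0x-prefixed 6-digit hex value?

0x366F09

s_0 = ciphertext = 0x6D5D11
s_1 = InvRound(s_0, k_2) = 0x1EBA51
s_2 = InvRound(s_1, k_1) = 0x247973
s_3 = InvRound(s_2, k_0) = 0x366F09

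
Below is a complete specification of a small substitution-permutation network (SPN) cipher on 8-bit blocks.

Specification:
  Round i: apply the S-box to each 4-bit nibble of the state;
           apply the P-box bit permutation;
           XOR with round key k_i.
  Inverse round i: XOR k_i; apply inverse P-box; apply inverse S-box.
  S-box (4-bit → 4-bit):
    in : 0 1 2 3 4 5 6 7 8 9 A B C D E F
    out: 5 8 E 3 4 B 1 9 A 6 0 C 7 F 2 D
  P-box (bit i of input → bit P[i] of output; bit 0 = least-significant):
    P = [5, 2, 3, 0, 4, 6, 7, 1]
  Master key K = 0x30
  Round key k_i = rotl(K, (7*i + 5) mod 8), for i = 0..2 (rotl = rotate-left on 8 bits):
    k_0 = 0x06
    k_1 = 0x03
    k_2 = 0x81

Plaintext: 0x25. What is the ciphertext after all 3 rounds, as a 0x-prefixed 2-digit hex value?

0x0C

s_0 = plaintext = 0x25
s_1 = Round(s_0, k_0) = 0xE1
s_2 = Round(s_1, k_1) = 0x42
s_3 = Round(s_2, k_2) = 0x0C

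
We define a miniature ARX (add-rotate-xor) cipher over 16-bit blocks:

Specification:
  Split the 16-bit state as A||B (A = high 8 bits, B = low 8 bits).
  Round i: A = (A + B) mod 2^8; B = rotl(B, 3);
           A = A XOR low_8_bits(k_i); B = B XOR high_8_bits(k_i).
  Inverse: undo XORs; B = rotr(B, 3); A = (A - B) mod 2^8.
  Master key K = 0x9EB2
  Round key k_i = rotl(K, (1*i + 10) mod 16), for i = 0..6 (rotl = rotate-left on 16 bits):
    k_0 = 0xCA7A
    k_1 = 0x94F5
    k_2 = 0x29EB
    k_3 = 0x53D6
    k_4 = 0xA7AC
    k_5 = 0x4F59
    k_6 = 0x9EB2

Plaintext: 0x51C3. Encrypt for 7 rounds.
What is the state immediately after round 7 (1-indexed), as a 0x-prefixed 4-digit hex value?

s_0 = plaintext = 0x51C3
s_1 = Round(s_0, k_0) = 0x6ED4
s_2 = Round(s_1, k_1) = 0xB732
s_3 = Round(s_2, k_2) = 0x02B8
s_4 = Round(s_3, k_3) = 0x6C96
s_5 = Round(s_4, k_4) = 0xAE13
s_6 = Round(s_5, k_5) = 0x98D7
s_7 = Round(s_6, k_6) = 0xDD20

0xDD20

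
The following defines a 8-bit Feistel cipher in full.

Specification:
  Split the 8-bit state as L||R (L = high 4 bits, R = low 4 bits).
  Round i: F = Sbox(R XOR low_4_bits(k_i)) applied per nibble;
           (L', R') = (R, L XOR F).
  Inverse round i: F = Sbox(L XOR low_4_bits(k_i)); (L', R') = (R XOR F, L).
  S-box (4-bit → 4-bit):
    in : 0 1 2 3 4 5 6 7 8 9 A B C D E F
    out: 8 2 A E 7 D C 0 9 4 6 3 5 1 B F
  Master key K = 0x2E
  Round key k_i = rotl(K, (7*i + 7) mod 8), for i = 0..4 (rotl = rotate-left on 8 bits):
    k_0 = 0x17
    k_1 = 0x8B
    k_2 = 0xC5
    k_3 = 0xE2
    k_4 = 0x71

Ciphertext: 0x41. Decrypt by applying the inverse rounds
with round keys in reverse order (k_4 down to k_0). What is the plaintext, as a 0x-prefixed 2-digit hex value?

0xCD

s_0 = ciphertext = 0x41
s_1 = InvRound(s_0, k_4) = 0xC4
s_2 = InvRound(s_1, k_3) = 0xFC
s_3 = InvRound(s_2, k_2) = 0xAF
s_4 = InvRound(s_3, k_1) = 0xDA
s_5 = InvRound(s_4, k_0) = 0xCD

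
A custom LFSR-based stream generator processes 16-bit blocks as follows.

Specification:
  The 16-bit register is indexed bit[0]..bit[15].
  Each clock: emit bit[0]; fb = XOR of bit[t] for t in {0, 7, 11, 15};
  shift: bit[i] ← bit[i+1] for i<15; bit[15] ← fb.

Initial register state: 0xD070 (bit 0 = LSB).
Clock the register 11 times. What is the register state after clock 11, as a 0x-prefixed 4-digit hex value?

reg_0 = 0xD070
clock 1: out=0, reg = 0xE838
clock 2: out=0, reg = 0x741C
clock 3: out=0, reg = 0x3A0E
clock 4: out=0, reg = 0x9D07
clock 5: out=1, reg = 0xCE83
clock 6: out=1, reg = 0x6741
clock 7: out=1, reg = 0xB3A0
clock 8: out=0, reg = 0x59D0
clock 9: out=0, reg = 0x2CE8
clock 10: out=0, reg = 0x1674
clock 11: out=0, reg = 0x0B3A

0x0B3A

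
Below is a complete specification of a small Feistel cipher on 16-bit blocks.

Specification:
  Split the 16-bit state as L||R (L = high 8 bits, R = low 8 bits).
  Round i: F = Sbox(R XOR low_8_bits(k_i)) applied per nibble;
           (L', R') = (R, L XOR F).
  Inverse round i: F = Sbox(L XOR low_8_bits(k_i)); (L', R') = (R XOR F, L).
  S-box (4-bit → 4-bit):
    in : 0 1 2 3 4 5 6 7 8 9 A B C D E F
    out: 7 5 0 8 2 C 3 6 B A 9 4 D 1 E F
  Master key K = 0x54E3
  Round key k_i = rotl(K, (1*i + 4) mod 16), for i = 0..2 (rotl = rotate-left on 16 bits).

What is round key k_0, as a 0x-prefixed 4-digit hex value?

0x4E35

K = 0x54E3
k_0 = rotl(K, (1*0+4) mod 16) = rotl(K, 4) = 0x4E35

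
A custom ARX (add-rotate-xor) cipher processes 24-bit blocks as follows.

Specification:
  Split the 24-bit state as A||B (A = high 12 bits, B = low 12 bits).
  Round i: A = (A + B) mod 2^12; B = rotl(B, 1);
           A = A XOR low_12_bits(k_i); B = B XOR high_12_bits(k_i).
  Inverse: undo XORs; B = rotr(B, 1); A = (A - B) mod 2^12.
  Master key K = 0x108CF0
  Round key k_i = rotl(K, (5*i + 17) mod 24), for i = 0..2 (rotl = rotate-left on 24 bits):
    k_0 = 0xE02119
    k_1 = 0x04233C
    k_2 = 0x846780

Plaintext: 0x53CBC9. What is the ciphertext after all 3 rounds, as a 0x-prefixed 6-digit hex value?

s_0 = plaintext = 0x53CBC9
s_1 = Round(s_0, k_0) = 0x01C991
s_2 = Round(s_1, k_1) = 0xA91361
s_3 = Round(s_2, k_2) = 0xA72E84

0xA72E84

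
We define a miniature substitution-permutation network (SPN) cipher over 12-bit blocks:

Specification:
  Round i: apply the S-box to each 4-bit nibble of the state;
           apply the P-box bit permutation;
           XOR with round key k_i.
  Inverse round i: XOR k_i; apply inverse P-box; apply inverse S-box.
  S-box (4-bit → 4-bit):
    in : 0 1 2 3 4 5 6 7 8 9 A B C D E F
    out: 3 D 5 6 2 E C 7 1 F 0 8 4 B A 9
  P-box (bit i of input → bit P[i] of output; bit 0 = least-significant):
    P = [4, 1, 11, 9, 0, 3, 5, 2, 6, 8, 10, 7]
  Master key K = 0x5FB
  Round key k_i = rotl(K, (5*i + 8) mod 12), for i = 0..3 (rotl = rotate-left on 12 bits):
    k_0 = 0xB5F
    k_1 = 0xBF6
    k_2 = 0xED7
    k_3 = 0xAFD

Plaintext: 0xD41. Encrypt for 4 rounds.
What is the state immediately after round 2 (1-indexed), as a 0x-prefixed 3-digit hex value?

s_0 = plaintext = 0xD41
s_1 = Round(s_0, k_0) = 0x087
s_2 = Round(s_1, k_1) = 0x2A5
s_3 = Round(s_2, k_2) = 0x095
s_4 = Round(s_3, k_3) = 0x192

0x2A5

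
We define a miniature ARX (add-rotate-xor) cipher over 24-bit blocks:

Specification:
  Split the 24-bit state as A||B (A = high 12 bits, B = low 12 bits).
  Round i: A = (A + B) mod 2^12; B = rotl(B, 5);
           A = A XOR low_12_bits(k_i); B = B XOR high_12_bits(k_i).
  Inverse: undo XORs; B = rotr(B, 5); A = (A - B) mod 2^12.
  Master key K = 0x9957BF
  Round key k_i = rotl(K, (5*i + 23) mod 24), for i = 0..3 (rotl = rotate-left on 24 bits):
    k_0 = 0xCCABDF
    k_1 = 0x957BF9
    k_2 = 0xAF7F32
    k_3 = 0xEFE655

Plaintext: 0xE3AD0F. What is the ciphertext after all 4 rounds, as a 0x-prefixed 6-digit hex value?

0x8527D8

s_0 = plaintext = 0xE3AD0F
s_1 = Round(s_0, k_0) = 0x096D30
s_2 = Round(s_1, k_1) = 0x63FF4D
s_3 = Round(s_2, k_2) = 0xABE349
s_4 = Round(s_3, k_3) = 0x8527D8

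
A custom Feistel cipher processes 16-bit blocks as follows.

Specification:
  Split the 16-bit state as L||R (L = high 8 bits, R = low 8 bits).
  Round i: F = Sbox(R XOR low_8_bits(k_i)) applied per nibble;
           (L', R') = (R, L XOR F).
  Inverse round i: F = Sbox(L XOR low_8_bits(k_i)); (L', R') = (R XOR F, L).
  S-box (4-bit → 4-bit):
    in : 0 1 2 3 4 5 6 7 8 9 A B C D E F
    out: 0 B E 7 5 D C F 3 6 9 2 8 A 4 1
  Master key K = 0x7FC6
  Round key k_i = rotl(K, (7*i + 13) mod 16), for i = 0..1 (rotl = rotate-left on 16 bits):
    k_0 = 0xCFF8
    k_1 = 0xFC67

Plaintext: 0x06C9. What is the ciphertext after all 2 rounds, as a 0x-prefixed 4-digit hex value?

0x7D70

s_0 = plaintext = 0x06C9
s_1 = Round(s_0, k_0) = 0xC97D
s_2 = Round(s_1, k_1) = 0x7D70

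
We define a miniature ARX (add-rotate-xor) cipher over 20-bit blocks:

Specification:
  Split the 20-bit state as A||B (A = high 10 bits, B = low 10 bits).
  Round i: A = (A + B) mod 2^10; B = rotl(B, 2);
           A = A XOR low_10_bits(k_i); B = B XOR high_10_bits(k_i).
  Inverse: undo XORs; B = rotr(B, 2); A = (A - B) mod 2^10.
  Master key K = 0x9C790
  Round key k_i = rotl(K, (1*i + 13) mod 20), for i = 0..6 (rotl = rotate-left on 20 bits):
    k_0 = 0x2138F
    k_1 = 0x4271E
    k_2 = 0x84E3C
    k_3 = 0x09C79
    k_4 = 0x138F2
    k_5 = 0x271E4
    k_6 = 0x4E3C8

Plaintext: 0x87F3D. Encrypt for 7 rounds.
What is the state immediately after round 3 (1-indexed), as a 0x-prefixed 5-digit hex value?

0xC8507

s_0 = plaintext = 0x87F3D
s_1 = Round(s_0, k_0) = 0xB4C73
s_2 = Round(s_1, k_1) = 0x160C5
s_3 = Round(s_2, k_2) = 0xC8507
s_4 = Round(s_3, k_3) = 0x1443A
s_5 = Round(s_4, k_4) = 0x1E4A6
s_6 = Round(s_5, k_5) = 0x3EE04
s_7 = Round(s_6, k_6) = 0x4DD2A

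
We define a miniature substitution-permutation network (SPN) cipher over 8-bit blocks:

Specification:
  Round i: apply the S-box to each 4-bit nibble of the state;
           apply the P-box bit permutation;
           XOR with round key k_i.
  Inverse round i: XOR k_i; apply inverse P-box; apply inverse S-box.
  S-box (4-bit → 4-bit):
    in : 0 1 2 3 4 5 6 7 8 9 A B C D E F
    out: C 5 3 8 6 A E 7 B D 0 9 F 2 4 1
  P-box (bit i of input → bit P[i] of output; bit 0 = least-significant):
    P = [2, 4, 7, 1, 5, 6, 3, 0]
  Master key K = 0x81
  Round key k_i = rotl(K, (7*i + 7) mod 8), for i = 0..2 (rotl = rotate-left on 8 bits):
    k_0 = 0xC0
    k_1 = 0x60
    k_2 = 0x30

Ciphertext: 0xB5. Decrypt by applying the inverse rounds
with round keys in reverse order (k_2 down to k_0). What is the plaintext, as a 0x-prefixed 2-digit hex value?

s_0 = ciphertext = 0xB5
s_1 = InvRound(s_0, k_2) = 0x31
s_2 = InvRound(s_1, k_1) = 0x5D
s_3 = InvRound(s_2, k_0) = 0x07

0x07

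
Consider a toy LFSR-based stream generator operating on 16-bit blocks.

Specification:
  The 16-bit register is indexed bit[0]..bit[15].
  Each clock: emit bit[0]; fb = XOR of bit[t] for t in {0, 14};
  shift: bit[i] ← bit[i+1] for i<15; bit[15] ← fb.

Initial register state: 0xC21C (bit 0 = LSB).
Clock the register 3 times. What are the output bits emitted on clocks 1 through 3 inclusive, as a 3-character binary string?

reg_0 = 0xC21C
clock 1: out=0, reg = 0xE10E
clock 2: out=0, reg = 0xF087
clock 3: out=1, reg = 0x7843

001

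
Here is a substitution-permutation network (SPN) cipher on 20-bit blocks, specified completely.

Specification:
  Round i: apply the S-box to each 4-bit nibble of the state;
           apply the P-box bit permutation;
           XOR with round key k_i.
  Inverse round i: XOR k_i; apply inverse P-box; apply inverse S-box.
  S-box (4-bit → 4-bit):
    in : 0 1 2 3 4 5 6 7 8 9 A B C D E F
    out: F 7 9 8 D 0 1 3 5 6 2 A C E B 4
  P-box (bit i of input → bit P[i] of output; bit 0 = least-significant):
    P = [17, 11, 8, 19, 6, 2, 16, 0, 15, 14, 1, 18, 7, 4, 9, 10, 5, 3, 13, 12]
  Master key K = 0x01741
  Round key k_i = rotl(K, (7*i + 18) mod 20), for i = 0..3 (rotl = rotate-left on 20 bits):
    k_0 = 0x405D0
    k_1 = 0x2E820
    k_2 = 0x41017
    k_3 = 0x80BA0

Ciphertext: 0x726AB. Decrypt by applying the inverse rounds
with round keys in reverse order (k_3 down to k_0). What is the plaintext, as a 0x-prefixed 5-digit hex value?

0xCAFC1

s_0 = ciphertext = 0x726AB
s_1 = InvRound(s_0, k_3) = 0x93CC0
s_2 = InvRound(s_1, k_2) = 0xFEC0B
s_3 = InvRound(s_2, k_1) = 0x73CC3
s_4 = InvRound(s_3, k_0) = 0xCAFC1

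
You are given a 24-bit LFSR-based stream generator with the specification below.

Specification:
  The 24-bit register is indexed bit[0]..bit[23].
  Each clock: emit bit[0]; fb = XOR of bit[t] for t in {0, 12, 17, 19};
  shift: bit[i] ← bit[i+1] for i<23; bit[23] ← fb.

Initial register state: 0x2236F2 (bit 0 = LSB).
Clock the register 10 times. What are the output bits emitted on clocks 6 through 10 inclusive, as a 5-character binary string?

reg_0 = 0x2236F2
clock 1: out=0, reg = 0x111B79
clock 2: out=1, reg = 0x088DBC
clock 3: out=0, reg = 0x8446DE
clock 4: out=0, reg = 0x42236F
clock 5: out=1, reg = 0x2111B7
clock 6: out=1, reg = 0x1088DB
clock 7: out=1, reg = 0x88446D
clock 8: out=1, reg = 0x442236
clock 9: out=0, reg = 0x22111B
clock 10: out=1, reg = 0x91088D

11101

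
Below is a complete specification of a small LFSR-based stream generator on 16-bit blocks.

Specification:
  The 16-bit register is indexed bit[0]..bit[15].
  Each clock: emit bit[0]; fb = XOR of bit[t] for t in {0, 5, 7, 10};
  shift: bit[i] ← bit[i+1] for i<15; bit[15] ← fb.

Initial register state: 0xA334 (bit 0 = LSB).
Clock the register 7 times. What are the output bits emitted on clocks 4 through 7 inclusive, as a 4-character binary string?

0110

reg_0 = 0xA334
clock 1: out=0, reg = 0xD19A
clock 2: out=0, reg = 0xE8CD
clock 3: out=1, reg = 0x7466
clock 4: out=0, reg = 0x3A33
clock 5: out=1, reg = 0x1D19
clock 6: out=1, reg = 0x0E8C
clock 7: out=0, reg = 0x0746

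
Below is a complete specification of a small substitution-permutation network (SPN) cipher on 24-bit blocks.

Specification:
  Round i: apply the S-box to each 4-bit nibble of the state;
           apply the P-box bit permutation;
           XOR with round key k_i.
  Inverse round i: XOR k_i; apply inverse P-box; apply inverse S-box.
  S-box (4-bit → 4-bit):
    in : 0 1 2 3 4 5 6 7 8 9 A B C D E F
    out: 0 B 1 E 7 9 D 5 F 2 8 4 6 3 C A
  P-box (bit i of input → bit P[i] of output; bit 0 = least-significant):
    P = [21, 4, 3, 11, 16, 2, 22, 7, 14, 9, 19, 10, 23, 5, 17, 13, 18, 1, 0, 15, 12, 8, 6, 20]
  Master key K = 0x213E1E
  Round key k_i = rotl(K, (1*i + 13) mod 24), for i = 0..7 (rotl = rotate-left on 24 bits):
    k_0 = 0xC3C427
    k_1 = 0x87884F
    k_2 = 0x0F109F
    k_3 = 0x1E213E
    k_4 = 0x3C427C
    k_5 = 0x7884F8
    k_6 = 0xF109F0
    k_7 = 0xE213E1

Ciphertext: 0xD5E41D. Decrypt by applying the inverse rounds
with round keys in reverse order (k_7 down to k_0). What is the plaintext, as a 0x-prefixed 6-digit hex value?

0x4716BC

s_0 = ciphertext = 0xD5E41D
s_1 = InvRound(s_0, k_7) = 0x853114
s_2 = InvRound(s_1, k_6) = 0x62F035
s_3 = InvRound(s_2, k_5) = 0x6BE6FB
s_4 = InvRound(s_3, k_4) = 0xA8EA80
s_5 = InvRound(s_4, k_3) = 0xF14DF8
s_6 = InvRound(s_5, k_2) = 0x8446C5
s_7 = InvRound(s_6, k_1) = 0x0FB15E
s_8 = InvRound(s_7, k_0) = 0x4716BC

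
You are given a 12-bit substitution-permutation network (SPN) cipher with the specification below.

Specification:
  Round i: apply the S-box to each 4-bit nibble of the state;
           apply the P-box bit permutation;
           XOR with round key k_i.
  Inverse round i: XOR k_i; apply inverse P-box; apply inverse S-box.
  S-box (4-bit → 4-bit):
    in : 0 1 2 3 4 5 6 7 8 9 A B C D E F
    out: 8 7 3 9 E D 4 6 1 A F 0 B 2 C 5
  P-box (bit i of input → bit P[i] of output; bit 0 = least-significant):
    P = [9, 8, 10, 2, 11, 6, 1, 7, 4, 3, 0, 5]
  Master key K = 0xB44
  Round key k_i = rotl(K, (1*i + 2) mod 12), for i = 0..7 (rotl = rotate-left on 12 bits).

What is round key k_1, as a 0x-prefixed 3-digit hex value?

0xA25

K = 0xB44
k_0 = rotl(K, (1*0+2) mod 12) = rotl(K, 2) = 0xD12
k_1 = rotl(K, (1*1+2) mod 12) = rotl(K, 3) = 0xA25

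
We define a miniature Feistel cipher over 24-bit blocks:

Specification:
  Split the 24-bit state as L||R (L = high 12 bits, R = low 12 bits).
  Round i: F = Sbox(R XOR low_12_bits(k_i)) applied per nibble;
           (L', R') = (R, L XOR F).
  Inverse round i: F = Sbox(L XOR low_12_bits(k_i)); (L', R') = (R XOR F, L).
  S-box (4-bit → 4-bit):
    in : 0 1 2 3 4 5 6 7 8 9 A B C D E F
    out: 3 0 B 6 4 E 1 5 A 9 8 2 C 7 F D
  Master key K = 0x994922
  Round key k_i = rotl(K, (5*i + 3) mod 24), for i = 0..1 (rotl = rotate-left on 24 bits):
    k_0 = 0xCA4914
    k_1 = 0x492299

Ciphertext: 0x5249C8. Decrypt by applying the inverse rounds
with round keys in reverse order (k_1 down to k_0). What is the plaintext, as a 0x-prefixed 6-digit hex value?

s_0 = ciphertext = 0x5249C8
s_1 = InvRound(s_0, k_1) = 0xCEF524
s_2 = InvRound(s_1, k_0) = 0xBF6CEF

0xBF6CEF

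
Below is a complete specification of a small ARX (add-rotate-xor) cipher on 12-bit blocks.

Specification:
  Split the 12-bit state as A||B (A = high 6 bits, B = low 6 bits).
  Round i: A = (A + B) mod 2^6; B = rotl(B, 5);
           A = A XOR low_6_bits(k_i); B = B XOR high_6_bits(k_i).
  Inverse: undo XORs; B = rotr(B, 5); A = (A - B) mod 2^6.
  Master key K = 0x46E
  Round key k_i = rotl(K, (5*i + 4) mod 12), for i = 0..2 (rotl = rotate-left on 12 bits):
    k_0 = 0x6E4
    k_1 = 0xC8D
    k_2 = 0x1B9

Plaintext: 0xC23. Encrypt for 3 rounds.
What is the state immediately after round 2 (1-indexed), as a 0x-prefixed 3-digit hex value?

s_0 = plaintext = 0xC23
s_1 = Round(s_0, k_0) = 0xDEA
s_2 = Round(s_1, k_1) = 0xB27
s_3 = Round(s_2, k_2) = 0xAB5

0xB27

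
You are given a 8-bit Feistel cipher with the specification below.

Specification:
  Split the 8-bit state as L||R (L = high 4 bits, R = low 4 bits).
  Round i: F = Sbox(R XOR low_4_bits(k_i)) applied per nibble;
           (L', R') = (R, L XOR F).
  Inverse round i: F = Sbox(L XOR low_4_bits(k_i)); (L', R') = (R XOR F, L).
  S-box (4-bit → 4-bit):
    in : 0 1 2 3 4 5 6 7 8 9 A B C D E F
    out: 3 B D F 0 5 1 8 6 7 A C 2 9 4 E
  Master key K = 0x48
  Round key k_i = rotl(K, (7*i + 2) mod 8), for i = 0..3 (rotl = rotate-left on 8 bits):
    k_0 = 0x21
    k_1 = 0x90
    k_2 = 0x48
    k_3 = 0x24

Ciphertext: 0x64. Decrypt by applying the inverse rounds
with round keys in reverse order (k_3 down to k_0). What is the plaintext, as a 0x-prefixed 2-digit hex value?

0x60

s_0 = ciphertext = 0x64
s_1 = InvRound(s_0, k_3) = 0x96
s_2 = InvRound(s_1, k_2) = 0xD9
s_3 = InvRound(s_2, k_1) = 0x0D
s_4 = InvRound(s_3, k_0) = 0x60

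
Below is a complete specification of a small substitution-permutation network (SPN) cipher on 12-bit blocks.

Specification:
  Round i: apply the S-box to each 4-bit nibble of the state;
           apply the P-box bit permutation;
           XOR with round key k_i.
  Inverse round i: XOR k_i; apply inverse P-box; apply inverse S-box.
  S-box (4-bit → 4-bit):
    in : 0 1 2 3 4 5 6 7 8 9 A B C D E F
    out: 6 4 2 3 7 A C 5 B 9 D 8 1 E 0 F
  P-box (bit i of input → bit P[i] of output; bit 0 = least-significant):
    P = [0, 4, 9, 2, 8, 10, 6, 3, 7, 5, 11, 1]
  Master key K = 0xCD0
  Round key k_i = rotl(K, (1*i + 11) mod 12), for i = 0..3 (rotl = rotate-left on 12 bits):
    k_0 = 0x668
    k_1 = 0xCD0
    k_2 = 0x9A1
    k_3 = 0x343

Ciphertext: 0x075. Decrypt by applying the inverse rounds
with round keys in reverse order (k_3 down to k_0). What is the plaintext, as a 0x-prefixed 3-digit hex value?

s_0 = ciphertext = 0x075
s_1 = InvRound(s_0, k_3) = 0x5CD
s_2 = InvRound(s_1, k_2) = 0x0DB
s_3 = InvRound(s_2, k_1) = 0x65C
s_4 = InvRound(s_3, k_0) = 0x2E5

0x2E5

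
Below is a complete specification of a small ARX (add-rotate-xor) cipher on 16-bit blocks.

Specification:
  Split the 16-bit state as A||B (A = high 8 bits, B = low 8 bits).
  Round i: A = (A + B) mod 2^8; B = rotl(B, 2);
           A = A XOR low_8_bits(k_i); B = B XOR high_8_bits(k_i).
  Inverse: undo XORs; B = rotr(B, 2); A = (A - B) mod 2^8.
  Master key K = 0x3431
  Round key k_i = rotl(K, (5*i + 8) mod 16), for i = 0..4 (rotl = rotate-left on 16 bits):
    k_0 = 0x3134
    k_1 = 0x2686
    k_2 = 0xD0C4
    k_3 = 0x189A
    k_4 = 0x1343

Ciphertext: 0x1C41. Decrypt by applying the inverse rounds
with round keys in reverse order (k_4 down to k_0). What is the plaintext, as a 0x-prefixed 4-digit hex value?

s_0 = ciphertext = 0x1C41
s_1 = InvRound(s_0, k_4) = 0xCB94
s_2 = InvRound(s_1, k_3) = 0x2E23
s_3 = InvRound(s_2, k_2) = 0xEEFC
s_4 = InvRound(s_3, k_1) = 0xB2B6
s_5 = InvRound(s_4, k_0) = 0xA5E1

0xA5E1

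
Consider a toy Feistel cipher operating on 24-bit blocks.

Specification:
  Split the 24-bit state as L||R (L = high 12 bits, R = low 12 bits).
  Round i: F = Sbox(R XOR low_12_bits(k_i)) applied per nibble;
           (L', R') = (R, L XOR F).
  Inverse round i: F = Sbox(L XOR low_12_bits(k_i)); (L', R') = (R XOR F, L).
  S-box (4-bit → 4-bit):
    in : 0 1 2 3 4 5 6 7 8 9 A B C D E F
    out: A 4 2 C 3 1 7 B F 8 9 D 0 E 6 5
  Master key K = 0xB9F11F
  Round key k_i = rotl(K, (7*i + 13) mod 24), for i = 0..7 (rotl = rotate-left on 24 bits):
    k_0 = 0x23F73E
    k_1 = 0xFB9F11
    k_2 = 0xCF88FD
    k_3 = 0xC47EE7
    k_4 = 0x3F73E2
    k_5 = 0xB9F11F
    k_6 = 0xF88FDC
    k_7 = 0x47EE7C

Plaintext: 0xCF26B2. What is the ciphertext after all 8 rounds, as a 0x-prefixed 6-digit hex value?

s_0 = plaintext = 0xCF26B2
s_1 = Round(s_0, k_0) = 0x6B2802
s_2 = Round(s_1, k_1) = 0x802DFE
s_3 = Round(s_2, k_2) = 0xDFE9AE
s_4 = Round(s_3, k_3) = 0x9AE6C6
s_5 = Round(s_4, k_4) = 0x6C688D
s_6 = Round(s_5, k_5) = 0x88DE44
s_7 = Round(s_6, k_6) = 0xE44C02
s_8 = Round(s_7, k_7) = 0xC02CF2

0xC02CF2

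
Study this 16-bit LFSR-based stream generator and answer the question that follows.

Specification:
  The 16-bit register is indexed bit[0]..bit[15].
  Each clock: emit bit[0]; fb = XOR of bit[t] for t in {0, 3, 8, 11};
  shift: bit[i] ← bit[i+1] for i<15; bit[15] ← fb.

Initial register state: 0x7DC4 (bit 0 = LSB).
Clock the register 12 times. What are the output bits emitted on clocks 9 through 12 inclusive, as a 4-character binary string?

reg_0 = 0x7DC4
clock 1: out=0, reg = 0x3EE2
clock 2: out=0, reg = 0x9F71
clock 3: out=1, reg = 0xCFB8
clock 4: out=0, reg = 0xE7DC
clock 5: out=0, reg = 0x73EE
clock 6: out=0, reg = 0x39F7
clock 7: out=1, reg = 0x9CFB
clock 8: out=1, reg = 0xCE7D
clock 9: out=1, reg = 0xE73E
clock 10: out=0, reg = 0x739F
clock 11: out=1, reg = 0xB9CF
clock 12: out=1, reg = 0x5CE7

1011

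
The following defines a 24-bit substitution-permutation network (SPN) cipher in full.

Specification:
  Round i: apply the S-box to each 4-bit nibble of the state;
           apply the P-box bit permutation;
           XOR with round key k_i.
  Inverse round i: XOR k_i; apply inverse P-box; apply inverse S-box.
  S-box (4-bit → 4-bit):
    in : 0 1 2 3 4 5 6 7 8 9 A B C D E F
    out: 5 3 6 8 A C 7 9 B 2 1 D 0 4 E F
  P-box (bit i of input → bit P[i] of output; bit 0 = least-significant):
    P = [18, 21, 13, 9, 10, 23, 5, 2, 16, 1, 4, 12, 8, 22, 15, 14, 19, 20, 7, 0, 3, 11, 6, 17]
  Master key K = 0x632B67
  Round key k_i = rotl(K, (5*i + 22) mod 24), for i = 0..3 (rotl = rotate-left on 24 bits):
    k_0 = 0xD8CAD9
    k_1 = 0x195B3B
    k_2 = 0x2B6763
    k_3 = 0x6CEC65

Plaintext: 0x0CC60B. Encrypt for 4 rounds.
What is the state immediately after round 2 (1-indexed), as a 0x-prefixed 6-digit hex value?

s_0 = plaintext = 0x0CC60B
s_1 = Round(s_0, k_0) = 0xDDECA3
s_2 = Round(s_1, k_1) = 0x599DFB
s_3 = Round(s_2, k_2) = 0xFD4117
s_4 = Round(s_3, k_3) = 0xABA2AF

0x599DFB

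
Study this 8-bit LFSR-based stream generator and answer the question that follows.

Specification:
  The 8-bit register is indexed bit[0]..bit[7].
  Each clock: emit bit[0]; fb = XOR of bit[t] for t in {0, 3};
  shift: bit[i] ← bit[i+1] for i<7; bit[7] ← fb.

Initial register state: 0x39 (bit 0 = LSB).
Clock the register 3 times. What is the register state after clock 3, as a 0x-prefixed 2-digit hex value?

reg_0 = 0x39
clock 1: out=1, reg = 0x1C
clock 2: out=0, reg = 0x8E
clock 3: out=0, reg = 0xC7

0xC7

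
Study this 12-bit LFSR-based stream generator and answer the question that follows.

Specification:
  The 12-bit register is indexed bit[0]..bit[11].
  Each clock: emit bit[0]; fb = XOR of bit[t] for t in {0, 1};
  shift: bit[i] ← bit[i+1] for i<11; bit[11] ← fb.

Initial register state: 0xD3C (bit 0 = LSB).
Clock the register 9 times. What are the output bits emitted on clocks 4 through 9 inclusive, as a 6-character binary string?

reg_0 = 0xD3C
clock 1: out=0, reg = 0x69E
clock 2: out=0, reg = 0xB4F
clock 3: out=1, reg = 0x5A7
clock 4: out=1, reg = 0x2D3
clock 5: out=1, reg = 0x169
clock 6: out=1, reg = 0x8B4
clock 7: out=0, reg = 0x45A
clock 8: out=0, reg = 0xA2D
clock 9: out=1, reg = 0xD16

111001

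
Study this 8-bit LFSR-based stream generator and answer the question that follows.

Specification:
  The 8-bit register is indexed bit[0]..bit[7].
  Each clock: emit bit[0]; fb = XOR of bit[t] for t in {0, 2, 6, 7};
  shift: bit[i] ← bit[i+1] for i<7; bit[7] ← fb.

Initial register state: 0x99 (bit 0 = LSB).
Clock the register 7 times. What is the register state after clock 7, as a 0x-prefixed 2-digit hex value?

0xC9

reg_0 = 0x99
clock 1: out=1, reg = 0x4C
clock 2: out=0, reg = 0x26
clock 3: out=0, reg = 0x93
clock 4: out=1, reg = 0x49
clock 5: out=1, reg = 0x24
clock 6: out=0, reg = 0x92
clock 7: out=0, reg = 0xC9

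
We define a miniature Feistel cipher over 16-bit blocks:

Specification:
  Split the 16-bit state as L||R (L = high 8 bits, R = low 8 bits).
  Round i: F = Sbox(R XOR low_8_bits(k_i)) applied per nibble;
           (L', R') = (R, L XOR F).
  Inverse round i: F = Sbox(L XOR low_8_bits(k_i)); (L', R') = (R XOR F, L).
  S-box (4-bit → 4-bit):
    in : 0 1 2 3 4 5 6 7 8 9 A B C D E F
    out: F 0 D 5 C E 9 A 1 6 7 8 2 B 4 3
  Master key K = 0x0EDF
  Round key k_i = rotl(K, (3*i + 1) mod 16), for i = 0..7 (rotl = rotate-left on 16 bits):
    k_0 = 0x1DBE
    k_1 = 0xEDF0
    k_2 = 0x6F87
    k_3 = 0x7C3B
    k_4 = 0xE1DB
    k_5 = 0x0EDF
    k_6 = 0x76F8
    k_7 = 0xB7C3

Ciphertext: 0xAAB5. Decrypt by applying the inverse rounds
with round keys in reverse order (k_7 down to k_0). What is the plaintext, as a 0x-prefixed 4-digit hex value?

s_0 = ciphertext = 0xAAB5
s_1 = InvRound(s_0, k_7) = 0x23AA
s_2 = InvRound(s_1, k_6) = 0x1223
s_3 = InvRound(s_2, k_5) = 0x0812
s_4 = InvRound(s_3, k_4) = 0xA708
s_5 = InvRound(s_4, k_3) = 0x6AA7
s_6 = InvRound(s_5, k_2) = 0xEC6A
s_7 = InvRound(s_6, k_1) = 0x68EC
s_8 = InvRound(s_7, k_0) = 0x5568

0x5568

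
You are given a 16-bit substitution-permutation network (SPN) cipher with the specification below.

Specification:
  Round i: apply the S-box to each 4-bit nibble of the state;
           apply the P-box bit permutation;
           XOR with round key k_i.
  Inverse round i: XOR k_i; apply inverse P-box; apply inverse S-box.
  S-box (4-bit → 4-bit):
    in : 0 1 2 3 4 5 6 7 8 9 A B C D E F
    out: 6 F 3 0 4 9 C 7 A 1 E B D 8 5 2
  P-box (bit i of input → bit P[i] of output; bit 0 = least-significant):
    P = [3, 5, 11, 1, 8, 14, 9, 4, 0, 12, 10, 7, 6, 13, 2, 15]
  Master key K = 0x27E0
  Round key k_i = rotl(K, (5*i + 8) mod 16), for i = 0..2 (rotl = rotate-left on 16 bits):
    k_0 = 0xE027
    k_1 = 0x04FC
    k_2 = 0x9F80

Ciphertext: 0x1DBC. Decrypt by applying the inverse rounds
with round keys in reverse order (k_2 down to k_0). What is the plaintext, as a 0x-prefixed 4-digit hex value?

s_0 = ciphertext = 0x1DBC
s_1 = InvRound(s_0, k_2) = 0x6362
s_2 = InvRound(s_1, k_1) = 0x0615
s_3 = InvRound(s_2, k_0) = 0x84A8

0x84A8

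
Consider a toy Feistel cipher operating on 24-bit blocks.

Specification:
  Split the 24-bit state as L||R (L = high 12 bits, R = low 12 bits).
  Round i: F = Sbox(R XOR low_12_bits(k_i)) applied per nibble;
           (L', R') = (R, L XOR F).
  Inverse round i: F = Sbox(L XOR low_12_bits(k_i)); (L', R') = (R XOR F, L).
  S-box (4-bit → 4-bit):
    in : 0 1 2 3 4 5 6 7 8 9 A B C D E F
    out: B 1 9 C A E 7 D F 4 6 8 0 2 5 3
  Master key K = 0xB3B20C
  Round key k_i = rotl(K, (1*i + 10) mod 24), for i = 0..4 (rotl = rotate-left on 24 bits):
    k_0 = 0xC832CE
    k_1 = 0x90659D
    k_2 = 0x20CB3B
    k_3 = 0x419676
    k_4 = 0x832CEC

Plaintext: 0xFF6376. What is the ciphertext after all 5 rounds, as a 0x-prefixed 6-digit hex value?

0x735D40

s_0 = plaintext = 0xFF6376
s_1 = Round(s_0, k_0) = 0x376E79
s_2 = Round(s_1, k_1) = 0xE79B2C
s_3 = Round(s_2, k_2) = 0xB2C564
s_4 = Round(s_3, k_3) = 0x564735
s_5 = Round(s_4, k_4) = 0x735D40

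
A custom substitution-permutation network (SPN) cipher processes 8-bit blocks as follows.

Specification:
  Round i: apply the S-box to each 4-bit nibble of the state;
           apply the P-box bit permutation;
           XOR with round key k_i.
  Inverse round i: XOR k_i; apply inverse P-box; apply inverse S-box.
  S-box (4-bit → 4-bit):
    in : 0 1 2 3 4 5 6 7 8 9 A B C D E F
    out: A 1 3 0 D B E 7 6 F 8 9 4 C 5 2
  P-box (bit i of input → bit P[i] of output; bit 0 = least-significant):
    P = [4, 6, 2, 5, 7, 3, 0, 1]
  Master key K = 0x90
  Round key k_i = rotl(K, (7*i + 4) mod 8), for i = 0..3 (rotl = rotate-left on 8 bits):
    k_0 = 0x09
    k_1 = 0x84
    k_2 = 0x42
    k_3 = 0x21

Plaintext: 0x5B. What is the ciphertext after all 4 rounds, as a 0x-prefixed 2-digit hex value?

s_0 = plaintext = 0x5B
s_1 = Round(s_0, k_0) = 0xB3
s_2 = Round(s_1, k_1) = 0x06
s_3 = Round(s_2, k_2) = 0x2C
s_4 = Round(s_3, k_3) = 0xAD

0xAD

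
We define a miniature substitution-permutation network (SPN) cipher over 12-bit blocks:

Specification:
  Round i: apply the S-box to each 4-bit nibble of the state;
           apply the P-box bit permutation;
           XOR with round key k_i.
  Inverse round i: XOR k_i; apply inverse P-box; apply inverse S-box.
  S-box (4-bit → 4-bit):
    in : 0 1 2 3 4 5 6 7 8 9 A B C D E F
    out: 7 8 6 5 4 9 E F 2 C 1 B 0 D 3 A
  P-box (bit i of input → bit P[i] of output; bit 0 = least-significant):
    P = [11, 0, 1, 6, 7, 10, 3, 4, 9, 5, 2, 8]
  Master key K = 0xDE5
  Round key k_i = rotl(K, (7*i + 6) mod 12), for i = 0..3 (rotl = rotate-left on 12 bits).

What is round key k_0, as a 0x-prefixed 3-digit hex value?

0x977

K = 0xDE5
k_0 = rotl(K, (7*0+6) mod 12) = rotl(K, 6) = 0x977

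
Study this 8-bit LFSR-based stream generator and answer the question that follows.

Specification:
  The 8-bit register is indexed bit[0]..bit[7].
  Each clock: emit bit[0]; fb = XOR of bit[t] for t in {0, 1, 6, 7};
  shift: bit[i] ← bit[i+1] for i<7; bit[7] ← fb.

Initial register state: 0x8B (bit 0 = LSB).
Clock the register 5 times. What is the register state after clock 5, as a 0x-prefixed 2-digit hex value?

0x7C

reg_0 = 0x8B
clock 1: out=1, reg = 0xC5
clock 2: out=1, reg = 0xE2
clock 3: out=0, reg = 0xF1
clock 4: out=1, reg = 0xF8
clock 5: out=0, reg = 0x7C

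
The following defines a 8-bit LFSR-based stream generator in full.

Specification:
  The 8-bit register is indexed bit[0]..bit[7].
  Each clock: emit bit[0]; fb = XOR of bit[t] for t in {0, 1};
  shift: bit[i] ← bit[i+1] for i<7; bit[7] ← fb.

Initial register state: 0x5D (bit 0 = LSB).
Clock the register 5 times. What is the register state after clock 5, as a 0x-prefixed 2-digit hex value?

0x9A

reg_0 = 0x5D
clock 1: out=1, reg = 0xAE
clock 2: out=0, reg = 0xD7
clock 3: out=1, reg = 0x6B
clock 4: out=1, reg = 0x35
clock 5: out=1, reg = 0x9A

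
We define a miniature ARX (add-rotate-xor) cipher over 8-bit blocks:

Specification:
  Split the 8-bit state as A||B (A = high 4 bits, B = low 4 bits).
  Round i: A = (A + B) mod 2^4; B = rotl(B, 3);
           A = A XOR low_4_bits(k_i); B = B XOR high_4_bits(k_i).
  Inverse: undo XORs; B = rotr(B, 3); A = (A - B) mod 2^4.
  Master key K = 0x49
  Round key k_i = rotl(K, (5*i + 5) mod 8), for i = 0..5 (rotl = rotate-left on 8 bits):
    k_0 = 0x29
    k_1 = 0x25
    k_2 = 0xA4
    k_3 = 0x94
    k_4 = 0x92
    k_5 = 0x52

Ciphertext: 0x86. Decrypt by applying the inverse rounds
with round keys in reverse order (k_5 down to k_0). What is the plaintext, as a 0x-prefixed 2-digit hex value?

s_0 = ciphertext = 0x86
s_1 = InvRound(s_0, k_5) = 0x46
s_2 = InvRound(s_1, k_4) = 0x7F
s_3 = InvRound(s_2, k_3) = 0x7C
s_4 = InvRound(s_3, k_2) = 0x7C
s_5 = InvRound(s_4, k_1) = 0x5D
s_6 = InvRound(s_5, k_0) = 0xDF

0xDF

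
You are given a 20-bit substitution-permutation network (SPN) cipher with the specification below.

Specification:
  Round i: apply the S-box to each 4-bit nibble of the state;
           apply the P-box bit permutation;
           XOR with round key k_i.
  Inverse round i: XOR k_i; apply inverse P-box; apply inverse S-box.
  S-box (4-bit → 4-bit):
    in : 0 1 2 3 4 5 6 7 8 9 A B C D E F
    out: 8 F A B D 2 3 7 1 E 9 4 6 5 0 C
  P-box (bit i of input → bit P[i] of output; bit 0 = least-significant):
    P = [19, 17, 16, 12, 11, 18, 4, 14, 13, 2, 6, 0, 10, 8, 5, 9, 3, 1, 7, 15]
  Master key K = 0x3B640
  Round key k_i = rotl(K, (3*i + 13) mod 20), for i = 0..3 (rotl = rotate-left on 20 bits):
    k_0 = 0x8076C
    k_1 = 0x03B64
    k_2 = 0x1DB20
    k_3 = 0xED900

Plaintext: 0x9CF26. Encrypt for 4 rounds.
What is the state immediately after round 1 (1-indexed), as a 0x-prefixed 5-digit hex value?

0x6C68F

s_0 = plaintext = 0x9CF26
s_1 = Round(s_0, k_0) = 0x6C68F
s_2 = Round(s_1, k_1) = 0x1024A
s_3 = Round(s_2, k_2) = 0x901BF
s_4 = Round(s_3, k_3) = 0xF6BD7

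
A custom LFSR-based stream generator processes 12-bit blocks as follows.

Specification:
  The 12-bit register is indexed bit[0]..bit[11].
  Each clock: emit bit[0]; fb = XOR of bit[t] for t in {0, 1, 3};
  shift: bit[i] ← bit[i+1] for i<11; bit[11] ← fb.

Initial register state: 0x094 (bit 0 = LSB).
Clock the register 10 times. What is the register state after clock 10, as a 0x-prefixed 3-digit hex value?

0x330

reg_0 = 0x094
clock 1: out=0, reg = 0x04A
clock 2: out=0, reg = 0x025
clock 3: out=1, reg = 0x812
clock 4: out=0, reg = 0xC09
clock 5: out=1, reg = 0x604
clock 6: out=0, reg = 0x302
clock 7: out=0, reg = 0x981
clock 8: out=1, reg = 0xCC0
clock 9: out=0, reg = 0x660
clock 10: out=0, reg = 0x330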